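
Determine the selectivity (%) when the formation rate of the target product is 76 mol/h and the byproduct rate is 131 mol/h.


Selectivity = desired / (desired + undesired) * 100
Total products = 76 + 131 = 207 mol/h
S = 76 / 207 * 100
= 0.3671 * 100
= 36.71 %

36.71 %


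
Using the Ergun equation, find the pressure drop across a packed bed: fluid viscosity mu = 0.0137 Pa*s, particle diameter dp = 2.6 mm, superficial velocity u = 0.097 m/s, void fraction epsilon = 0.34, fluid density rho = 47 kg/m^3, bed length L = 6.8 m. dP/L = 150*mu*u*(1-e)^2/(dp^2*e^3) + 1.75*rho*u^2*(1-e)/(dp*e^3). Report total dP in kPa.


dp = 2.6 mm = 0.0026 m
Viscous term = 150*0.0137*0.097*(1-0.34)^2 / (0.0026^2*0.34^3) = 326804
Inertial term = 1.75*47*0.097^2*(1-0.34) / (0.0026*0.34^3) = 4998.2
dP/L = 326804 + 4998.2 = 331802 Pa/m
dP = 331802 * 6.8 / 1000 = 2256 kPa

2256 kPa


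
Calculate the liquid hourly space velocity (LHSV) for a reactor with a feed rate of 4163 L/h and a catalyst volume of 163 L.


LHSV = volumetric feed rate / catalyst volume
= 4163 L/h / 163 L
= 25.54 h^-1

25.54 h^-1


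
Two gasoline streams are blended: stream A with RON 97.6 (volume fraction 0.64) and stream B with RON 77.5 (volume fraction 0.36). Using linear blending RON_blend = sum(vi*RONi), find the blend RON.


Linear blending: RON_blend = sum(vi * RONi)
Contribution 1: 0.64 * 97.6 = 62.464
Contribution 2: 0.36 * 77.5 = 27.9
RON_blend = 62.464 + 27.9 = 90.364

90.364


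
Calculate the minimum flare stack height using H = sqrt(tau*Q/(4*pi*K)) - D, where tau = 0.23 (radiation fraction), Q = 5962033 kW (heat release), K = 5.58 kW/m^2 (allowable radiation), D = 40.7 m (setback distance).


tau*Q/(4*pi*K) = 0.23 * 5962033 / (4 * pi * 5.58) = 19555.9
sqrt(19555.9) = 139.842
H = 139.842 - 40.7 = 99.14

99.14 m


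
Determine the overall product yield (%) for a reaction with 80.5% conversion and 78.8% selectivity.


Overall yield = conversion (%) * selectivity (%) / 100
Conversion = 80.5%, Selectivity = 78.8%
Y = 80.5 * 78.8 / 100
= 63.434 %

63.434 %


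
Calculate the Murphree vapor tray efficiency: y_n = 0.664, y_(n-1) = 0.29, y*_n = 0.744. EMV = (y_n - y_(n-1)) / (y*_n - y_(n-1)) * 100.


Murphree vapor efficiency: EMV = (y_n - y_(n-1)) / (y*_n - y_(n-1)) * 100
EMV = (0.664 - 0.29) / (0.744 - 0.29) * 100 = 0.374 / 0.454 * 100 = 82.38

82.38 %


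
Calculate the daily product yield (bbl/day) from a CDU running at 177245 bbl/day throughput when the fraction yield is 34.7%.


Crude throughput = 177245 bbl/day
Fraction yield = 34.7%
yield = throughput * fraction / 100
yield = 177245 * 34.7 / 100 = 61504.015

61504.015 bbl/day


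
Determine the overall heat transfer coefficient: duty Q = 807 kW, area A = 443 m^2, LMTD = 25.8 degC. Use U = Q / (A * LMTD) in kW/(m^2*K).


From Q = U*A*LMTD, U = Q / (A * LMTD)
U = 807 / (443 * 25.8) = 807 / 11429.4 = 0.07061

0.07061 kW/(m^2*K)


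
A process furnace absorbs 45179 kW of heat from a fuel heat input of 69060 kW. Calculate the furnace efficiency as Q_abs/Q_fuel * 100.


Furnace efficiency = Q_absorbed / Q_fuel * 100
= 45179 / 69060 * 100 = 65.42

65.42 %


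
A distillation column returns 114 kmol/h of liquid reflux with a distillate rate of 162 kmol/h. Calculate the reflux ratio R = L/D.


Reflux ratio definition: R = L / D (liquid returned / distillate withdrawn)
L = 114 kmol/h, D = 162 kmol/h
R = 114 / 162 = 0.7037

0.7037


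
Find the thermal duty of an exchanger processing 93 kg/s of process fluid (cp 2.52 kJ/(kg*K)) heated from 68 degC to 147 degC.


Q = m_dot * cp * delta_T
delta_T = 147 - 68 = 79 K
Q = 93 * 2.52 * 79
= 234.36 * 79
= 18514.44 kW

18514.44 kW


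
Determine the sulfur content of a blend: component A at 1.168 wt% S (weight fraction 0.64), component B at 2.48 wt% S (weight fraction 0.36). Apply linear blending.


Linear sulfur blending: S_blend = x1*S1 + x2*S2
Contribution 1: 0.64 * 1.168 = 0.74752 wt%
Contribution 2: 0.36 * 2.48 = 0.8928 wt%
S_blend = 0.74752 + 0.8928 = 1.64032

1.64032 wt%


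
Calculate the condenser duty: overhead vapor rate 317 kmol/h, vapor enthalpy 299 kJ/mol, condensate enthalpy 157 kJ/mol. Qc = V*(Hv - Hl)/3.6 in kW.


Qc = 317 * (299 - 157) / 3.6 = 317 * 142 / 3.6 = 12500

12500 kW


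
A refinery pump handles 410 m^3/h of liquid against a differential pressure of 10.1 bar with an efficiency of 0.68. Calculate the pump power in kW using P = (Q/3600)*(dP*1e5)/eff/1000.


Q = 410 / 3600 = 0.113889 m^3/s
P = 0.113889 * (10.1 * 1e5) / 0.68 / 1000 = 169.2

169.2 kW


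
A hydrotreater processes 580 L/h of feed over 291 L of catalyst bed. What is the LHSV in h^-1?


LHSV = volumetric feed rate / catalyst volume
= 580 L/h / 291 L
= 1.993 h^-1

1.993 h^-1


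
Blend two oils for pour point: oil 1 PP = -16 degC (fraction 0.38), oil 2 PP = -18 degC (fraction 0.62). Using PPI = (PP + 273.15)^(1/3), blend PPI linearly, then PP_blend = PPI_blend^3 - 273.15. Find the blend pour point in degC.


PPI_1 = (-16 + 273.15)^(1/3) = 6.359098
PPI_2 = (-18 + 273.15)^(1/3) = 6.342569
PPI_blend = 0.38 * 6.359098 + 0.62 * 6.342569 = 6.34885
PP_blend = 6.34885^3 - 273.15 = 255.9088 - 273.15 = -17.24

-17.24 degC


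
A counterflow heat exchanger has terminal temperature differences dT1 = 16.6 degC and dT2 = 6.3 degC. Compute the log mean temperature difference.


LMTD = (dT1 - dT2) / ln(dT1/dT2)
= (16.6 - 6.3) / ln(16.6 / 6.3) = 10.3 / 0.968853 = 10.63

10.63 degC


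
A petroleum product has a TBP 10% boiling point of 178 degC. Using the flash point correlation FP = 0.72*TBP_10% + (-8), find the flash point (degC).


FP = 0.72 * 178 + (-8) = 120.16

120.16 degC


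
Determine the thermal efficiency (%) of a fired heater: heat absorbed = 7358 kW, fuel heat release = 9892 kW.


Furnace efficiency = Q_absorbed / Q_fuel * 100
= 7358 / 9892 * 100 = 74.38

74.38 %


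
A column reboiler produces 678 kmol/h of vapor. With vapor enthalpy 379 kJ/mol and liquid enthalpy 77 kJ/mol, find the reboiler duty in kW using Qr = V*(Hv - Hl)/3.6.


Qr = 678 * (379 - 77) / 3.6 = 678 * 302 / 3.6 = 56880

56880 kW


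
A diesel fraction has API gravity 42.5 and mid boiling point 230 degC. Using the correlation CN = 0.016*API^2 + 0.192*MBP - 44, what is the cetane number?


CN = 0.016 * 42.5^2 + 0.192 * 230 - 44
CN = 28.9 + 44.16 - 44 = 29.06

29.06


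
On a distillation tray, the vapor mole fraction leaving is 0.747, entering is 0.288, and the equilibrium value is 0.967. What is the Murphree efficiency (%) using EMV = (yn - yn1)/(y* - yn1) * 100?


Murphree vapor efficiency: EMV = (y_n - y_(n-1)) / (y*_n - y_(n-1)) * 100
EMV = (0.747 - 0.288) / (0.967 - 0.288) * 100 = 0.459 / 0.679 * 100 = 67.60

67.60 %


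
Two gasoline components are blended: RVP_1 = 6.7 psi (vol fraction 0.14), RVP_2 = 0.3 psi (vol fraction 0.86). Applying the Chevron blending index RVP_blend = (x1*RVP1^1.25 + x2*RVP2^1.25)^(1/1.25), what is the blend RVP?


Chevron index: RVP_blend = (sum xi*RVPi^1.25)^(1/1.25)
RVP^1.25 terms: 0.14 * 6.7^1.25 + 0.86 * 0.3^1.25 = 1.70005
RVP_blend = 1.70005^(1/1.25) = 1.529

1.529 psi


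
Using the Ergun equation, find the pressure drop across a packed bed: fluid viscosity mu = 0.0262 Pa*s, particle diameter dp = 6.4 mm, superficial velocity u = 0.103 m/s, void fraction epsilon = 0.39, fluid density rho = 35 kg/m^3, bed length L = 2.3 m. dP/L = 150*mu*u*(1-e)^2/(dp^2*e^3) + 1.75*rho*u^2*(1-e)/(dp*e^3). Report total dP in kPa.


dp = 6.4 mm = 0.0064 m
Viscous term = 150*0.0262*0.103*(1-0.39)^2 / (0.0064^2*0.39^3) = 61992
Inertial term = 1.75*35*0.103^2*(1-0.39) / (0.0064*0.39^3) = 1044.09
dP/L = 61992 + 1044.09 = 63036.1 Pa/m
dP = 63036.1 * 2.3 / 1000 = 145.0 kPa

145.0 kPa


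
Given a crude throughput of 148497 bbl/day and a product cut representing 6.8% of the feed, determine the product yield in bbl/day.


Crude throughput = 148497 bbl/day
Fraction yield = 6.8%
yield = throughput * fraction / 100
yield = 148497 * 6.8 / 100 = 10097.796

10097.796 bbl/day


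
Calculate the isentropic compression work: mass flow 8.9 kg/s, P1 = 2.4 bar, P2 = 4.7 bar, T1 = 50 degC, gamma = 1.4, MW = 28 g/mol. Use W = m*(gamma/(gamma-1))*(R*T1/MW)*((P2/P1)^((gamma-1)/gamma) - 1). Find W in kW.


Isentropic work: W = m*(gamma/(gamma-1))*(R*T1/MW)*((P2/P1)^((gamma-1)/gamma) - 1)
T1 = 50 + 273.15 = 323.15 K
Pressure ratio = 4.7 / 2.4 = 1.95833
Exponent = (1.4 - 1)/1.4 = 0.285714
(P2/P1)^exp - 1 = 1.95833^0.285714 - 1 = 0.211702
W = 8.9 * 1.4 / 0.4 * 8.314 * 323.15 / 28 * 0.211702 = 632.8

632.8 kW


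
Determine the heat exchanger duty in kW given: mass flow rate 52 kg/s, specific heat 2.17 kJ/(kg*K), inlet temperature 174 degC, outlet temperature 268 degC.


Q = m_dot * cp * delta_T
delta_T = 268 - 174 = 94 K
Q = 52 * 2.17 * 94
= 112.84 * 94
= 10606.96 kW

10606.96 kW


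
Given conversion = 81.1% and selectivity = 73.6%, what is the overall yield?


Overall yield = conversion (%) * selectivity (%) / 100
Conversion = 81.1%, Selectivity = 73.6%
Y = 81.1 * 73.6 / 100
= 59.6896 %

59.6896 %


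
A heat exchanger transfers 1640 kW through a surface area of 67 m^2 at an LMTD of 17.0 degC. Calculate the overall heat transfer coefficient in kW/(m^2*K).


From Q = U*A*LMTD, U = Q / (A * LMTD)
U = 1640 / (67 * 17.0) = 1640 / 1139 = 1.440

1.440 kW/(m^2*K)


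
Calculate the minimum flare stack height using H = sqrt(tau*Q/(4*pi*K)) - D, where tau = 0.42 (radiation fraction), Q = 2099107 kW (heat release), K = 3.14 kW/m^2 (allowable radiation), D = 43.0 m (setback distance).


tau*Q/(4*pi*K) = 0.42 * 2099107 / (4 * pi * 3.14) = 22343.1
sqrt(22343.1) = 149.476
H = 149.476 - 43.0 = 106.5

106.5 m


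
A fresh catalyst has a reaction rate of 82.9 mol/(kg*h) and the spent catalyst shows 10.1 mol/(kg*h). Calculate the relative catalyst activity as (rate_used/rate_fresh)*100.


Activity (%) = (rate_used / rate_fresh) * 100
rate_used = 10.1, rate_fresh = 82.9
= (10.1 / 82.9) * 100
= 0.1218 * 100 = 12.18

12.18 %


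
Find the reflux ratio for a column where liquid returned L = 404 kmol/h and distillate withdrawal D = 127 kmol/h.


Reflux ratio definition: R = L / D (liquid returned / distillate withdrawn)
L = 404 kmol/h, D = 127 kmol/h
R = 404 / 127 = 3.181

3.181


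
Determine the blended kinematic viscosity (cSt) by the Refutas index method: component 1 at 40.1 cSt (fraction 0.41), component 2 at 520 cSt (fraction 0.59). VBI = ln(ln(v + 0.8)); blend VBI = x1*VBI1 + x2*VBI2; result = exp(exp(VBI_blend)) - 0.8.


Refutas method: VBN_i = 14.534*ln(ln(visc_i + 0.8)) + 10.975, blended linearly by mass fraction; since VBN is linear in VBI_i = ln(ln(visc_i + 0.8)) and the fractions sum to 1, blend VBI directly: visc = exp(exp(VBI_blend)) - 0.8
VBI_1 = ln(ln(40.1 + 0.8)) = 1.31134
VBI_2 = ln(ln(520 + 0.8)) = 1.83344
VBI_blend = 0.41 * 1.31134 + 0.59 * 1.83344 = 1.61938
visc_blend = exp(exp(1.61938)) - 0.8 = 155.2

155.2 cSt


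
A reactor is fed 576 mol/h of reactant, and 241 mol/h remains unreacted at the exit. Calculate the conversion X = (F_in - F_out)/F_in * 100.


X = (F_in - F_out) / F_in * 100
Moles reacted = 576 - 241 = 335
X = 335 / 576 * 100
= 0.5816 * 100
= 58.16 %

58.16 %


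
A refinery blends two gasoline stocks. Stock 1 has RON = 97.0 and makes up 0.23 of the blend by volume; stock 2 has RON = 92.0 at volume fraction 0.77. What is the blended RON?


Linear blending: RON_blend = sum(vi * RONi)
Contribution 1: 0.23 * 97.0 = 22.31
Contribution 2: 0.77 * 92.0 = 70.84
RON_blend = 22.31 + 70.84 = 93.15

93.15


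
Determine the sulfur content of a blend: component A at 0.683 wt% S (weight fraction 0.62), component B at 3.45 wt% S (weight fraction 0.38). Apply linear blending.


Linear sulfur blending: S_blend = x1*S1 + x2*S2
Contribution 1: 0.62 * 0.683 = 0.42346 wt%
Contribution 2: 0.38 * 3.45 = 1.311 wt%
S_blend = 0.42346 + 1.311 = 1.73446

1.73446 wt%


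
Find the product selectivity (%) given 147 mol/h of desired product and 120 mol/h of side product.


Selectivity = desired / (desired + undesired) * 100
Total products = 147 + 120 = 267 mol/h
S = 147 / 267 * 100
= 0.5506 * 100
= 55.06 %

55.06 %


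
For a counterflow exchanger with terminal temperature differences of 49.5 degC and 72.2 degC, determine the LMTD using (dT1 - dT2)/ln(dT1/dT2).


LMTD = (dT1 - dT2) / ln(dT1/dT2)
= (49.5 - 72.2) / ln(49.5 / 72.2) = -22.7 / -0.377467 = 60.14

60.14 degC


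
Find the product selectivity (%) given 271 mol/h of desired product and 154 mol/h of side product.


Selectivity = desired / (desired + undesired) * 100
Total products = 271 + 154 = 425 mol/h
S = 271 / 425 * 100
= 0.6376 * 100
= 63.76 %

63.76 %


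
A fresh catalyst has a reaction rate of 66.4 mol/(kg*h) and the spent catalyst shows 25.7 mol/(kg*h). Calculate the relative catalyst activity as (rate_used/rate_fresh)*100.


Activity (%) = (rate_used / rate_fresh) * 100
rate_used = 25.7, rate_fresh = 66.4
= (25.7 / 66.4) * 100
= 0.3870 * 100 = 38.70

38.70 %


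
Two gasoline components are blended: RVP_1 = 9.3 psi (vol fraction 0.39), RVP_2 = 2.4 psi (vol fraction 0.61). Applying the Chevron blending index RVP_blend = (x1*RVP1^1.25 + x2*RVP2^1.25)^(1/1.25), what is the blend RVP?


Chevron index: RVP_blend = (sum xi*RVPi^1.25)^(1/1.25)
RVP^1.25 terms: 0.39 * 9.3^1.25 + 0.61 * 2.4^1.25 = 8.15605
RVP_blend = 8.15605^(1/1.25) = 5.360

5.360 psi


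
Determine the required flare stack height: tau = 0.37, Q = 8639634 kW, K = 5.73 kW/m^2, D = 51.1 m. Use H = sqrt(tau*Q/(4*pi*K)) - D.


tau*Q/(4*pi*K) = 0.37 * 8639634 / (4 * pi * 5.73) = 44394.8
sqrt(44394.8) = 210.701
H = 210.701 - 51.1 = 159.6

159.6 m


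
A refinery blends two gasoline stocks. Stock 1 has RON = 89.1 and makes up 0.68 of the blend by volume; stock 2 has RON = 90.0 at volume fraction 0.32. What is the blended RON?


Linear blending: RON_blend = sum(vi * RONi)
Contribution 1: 0.68 * 89.1 = 60.588
Contribution 2: 0.32 * 90.0 = 28.8
RON_blend = 60.588 + 28.8 = 89.388

89.388


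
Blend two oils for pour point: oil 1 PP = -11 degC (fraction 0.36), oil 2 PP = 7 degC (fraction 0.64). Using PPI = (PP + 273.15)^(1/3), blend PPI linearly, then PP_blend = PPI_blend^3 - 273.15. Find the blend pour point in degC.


PPI_1 = (-11 + 273.15)^(1/3) = 6.400049
PPI_2 = (7 + 273.15)^(1/3) = 6.543301
PPI_blend = 0.36 * 6.400049 + 0.64 * 6.543301 = 6.49173
PP_blend = 6.49173^3 - 273.15 = 273.5781 - 273.15 = 0.43

0.43 degC


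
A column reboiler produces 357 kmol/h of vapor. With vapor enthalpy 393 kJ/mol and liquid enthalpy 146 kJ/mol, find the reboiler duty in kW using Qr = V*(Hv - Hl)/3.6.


Qr = 357 * (393 - 146) / 3.6 = 357 * 247 / 3.6 = 24490

24490 kW


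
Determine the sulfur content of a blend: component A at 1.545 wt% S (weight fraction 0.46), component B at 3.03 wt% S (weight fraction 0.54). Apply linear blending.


Linear sulfur blending: S_blend = x1*S1 + x2*S2
Contribution 1: 0.46 * 1.545 = 0.7107 wt%
Contribution 2: 0.54 * 3.03 = 1.6362 wt%
S_blend = 0.7107 + 1.6362 = 2.3469

2.3469 wt%


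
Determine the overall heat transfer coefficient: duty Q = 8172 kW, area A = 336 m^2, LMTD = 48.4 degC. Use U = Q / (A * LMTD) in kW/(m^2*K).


From Q = U*A*LMTD, U = Q / (A * LMTD)
U = 8172 / (336 * 48.4) = 8172 / 16262.4 = 0.5025

0.5025 kW/(m^2*K)


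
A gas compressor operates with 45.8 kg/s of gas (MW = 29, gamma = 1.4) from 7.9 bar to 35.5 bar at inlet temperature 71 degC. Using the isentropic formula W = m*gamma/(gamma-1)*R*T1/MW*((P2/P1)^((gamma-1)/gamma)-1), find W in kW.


Isentropic work: W = m*(gamma/(gamma-1))*(R*T1/MW)*((P2/P1)^((gamma-1)/gamma) - 1)
T1 = 71 + 273.15 = 344.15 K
Pressure ratio = 35.5 / 7.9 = 4.49367
Exponent = (1.4 - 1)/1.4 = 0.285714
(P2/P1)^exp - 1 = 4.49367^0.285714 - 1 = 0.536234
W = 45.8 * 1.4 / 0.4 * 8.314 * 344.15 / 29 * 0.536234 = 8481

8481 kW


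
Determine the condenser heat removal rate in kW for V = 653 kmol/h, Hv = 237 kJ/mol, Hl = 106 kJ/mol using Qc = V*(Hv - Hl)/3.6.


Qc = 653 * (237 - 106) / 3.6 = 653 * 131 / 3.6 = 23760

23760 kW


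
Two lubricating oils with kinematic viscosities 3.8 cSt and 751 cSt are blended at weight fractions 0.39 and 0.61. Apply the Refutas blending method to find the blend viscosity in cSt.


Refutas method: VBN_i = 14.534*ln(ln(visc_i + 0.8)) + 10.975, blended linearly by mass fraction; since VBN is linear in VBI_i = ln(ln(visc_i + 0.8)) and the fractions sum to 1, blend VBI directly: visc = exp(exp(VBI_blend)) - 0.8
VBI_1 = ln(ln(3.8 + 0.8)) = 0.422687
VBI_2 = ln(ln(751 + 0.8)) = 1.89047
VBI_blend = 0.39 * 0.422687 + 0.61 * 1.89047 = 1.31803
visc_blend = exp(exp(1.31803)) - 0.8 = 41.13

41.13 cSt


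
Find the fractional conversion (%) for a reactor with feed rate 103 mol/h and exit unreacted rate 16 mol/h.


X = (F_in - F_out) / F_in * 100
Moles reacted = 103 - 16 = 87
X = 87 / 103 * 100
= 0.8447 * 100
= 84.47 %

84.47 %


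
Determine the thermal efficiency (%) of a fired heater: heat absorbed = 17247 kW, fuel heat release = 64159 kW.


Furnace efficiency = Q_absorbed / Q_fuel * 100
= 17247 / 64159 * 100 = 26.88

26.88 %


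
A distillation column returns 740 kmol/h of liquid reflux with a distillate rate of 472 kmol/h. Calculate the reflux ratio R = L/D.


Reflux ratio definition: R = L / D (liquid returned / distillate withdrawn)
L = 740 kmol/h, D = 472 kmol/h
R = 740 / 472 = 1.568

1.568


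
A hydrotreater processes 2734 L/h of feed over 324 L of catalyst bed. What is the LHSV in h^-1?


LHSV = volumetric feed rate / catalyst volume
= 2734 L/h / 324 L
= 8.438 h^-1

8.438 h^-1


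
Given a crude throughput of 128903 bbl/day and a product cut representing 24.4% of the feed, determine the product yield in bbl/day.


Crude throughput = 128903 bbl/day
Fraction yield = 24.4%
yield = throughput * fraction / 100
yield = 128903 * 24.4 / 100 = 31452.332

31452.332 bbl/day


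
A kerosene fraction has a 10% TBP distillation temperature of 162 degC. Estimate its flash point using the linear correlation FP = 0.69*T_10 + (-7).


FP = 0.69 * 162 + (-7) = 104.78

104.78 degC


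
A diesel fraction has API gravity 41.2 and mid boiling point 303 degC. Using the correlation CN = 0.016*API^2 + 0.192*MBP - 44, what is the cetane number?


CN = 0.016 * 41.2^2 + 0.192 * 303 - 44
CN = 27.15904 + 58.176 - 44 = 41.33504

41.33504


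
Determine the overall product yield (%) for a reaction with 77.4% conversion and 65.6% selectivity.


Overall yield = conversion (%) * selectivity (%) / 100
Conversion = 77.4%, Selectivity = 65.6%
Y = 77.4 * 65.6 / 100
= 50.7744 %

50.7744 %


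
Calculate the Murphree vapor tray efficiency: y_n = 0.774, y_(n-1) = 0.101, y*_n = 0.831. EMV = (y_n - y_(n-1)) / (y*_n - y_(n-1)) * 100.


Murphree vapor efficiency: EMV = (y_n - y_(n-1)) / (y*_n - y_(n-1)) * 100
EMV = (0.774 - 0.101) / (0.831 - 0.101) * 100 = 0.673 / 0.73 * 100 = 92.19

92.19 %


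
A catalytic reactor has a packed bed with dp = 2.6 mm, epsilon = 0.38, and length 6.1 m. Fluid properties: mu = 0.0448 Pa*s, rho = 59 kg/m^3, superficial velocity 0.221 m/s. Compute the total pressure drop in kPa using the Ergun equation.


dp = 2.6 mm = 0.0026 m
Viscous term = 150*0.0448*0.221*(1-0.38)^2 / (0.0026^2*0.38^3) = 1539030
Inertial term = 1.75*59*0.221^2*(1-0.38) / (0.0026*0.38^3) = 21915
dP/L = 1539030 + 21915 = 1560940 Pa/m
dP = 1560940 * 6.1 / 1000 = 9522 kPa

9522 kPa


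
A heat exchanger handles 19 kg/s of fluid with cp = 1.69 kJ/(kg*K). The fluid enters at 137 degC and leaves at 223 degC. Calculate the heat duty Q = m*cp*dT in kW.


Q = m_dot * cp * delta_T
delta_T = 223 - 137 = 86 K
Q = 19 * 1.69 * 86
= 32.11 * 86
= 2761.46 kW

2761.46 kW


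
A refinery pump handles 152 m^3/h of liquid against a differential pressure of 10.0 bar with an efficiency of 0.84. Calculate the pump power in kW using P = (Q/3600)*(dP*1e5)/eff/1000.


Q = 152 / 3600 = 0.0422222 m^3/s
P = 0.0422222 * (10.0 * 1e5) / 0.84 / 1000 = 50.26

50.26 kW


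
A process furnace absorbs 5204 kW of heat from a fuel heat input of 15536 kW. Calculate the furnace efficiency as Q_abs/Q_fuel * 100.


Furnace efficiency = Q_absorbed / Q_fuel * 100
= 5204 / 15536 * 100 = 33.50

33.50 %


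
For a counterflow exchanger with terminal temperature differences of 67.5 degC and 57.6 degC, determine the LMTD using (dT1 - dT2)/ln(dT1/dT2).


LMTD = (dT1 - dT2) / ln(dT1/dT2)
= (67.5 - 57.6) / ln(67.5 / 57.6) = 9.9 / 0.158605 = 62.42

62.42 degC


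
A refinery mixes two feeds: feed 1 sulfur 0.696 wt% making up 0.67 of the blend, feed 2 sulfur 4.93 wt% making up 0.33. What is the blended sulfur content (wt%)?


Linear sulfur blending: S_blend = x1*S1 + x2*S2
Contribution 1: 0.67 * 0.696 = 0.46632 wt%
Contribution 2: 0.33 * 4.93 = 1.6269 wt%
S_blend = 0.46632 + 1.6269 = 2.09322

2.09322 wt%


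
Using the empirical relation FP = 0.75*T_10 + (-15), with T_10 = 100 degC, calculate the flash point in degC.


FP = 0.75 * 100 + (-15) = 60

60 degC


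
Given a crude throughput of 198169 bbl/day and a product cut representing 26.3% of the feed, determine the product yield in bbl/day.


Crude throughput = 198169 bbl/day
Fraction yield = 26.3%
yield = throughput * fraction / 100
yield = 198169 * 26.3 / 100 = 52118.447

52118.447 bbl/day


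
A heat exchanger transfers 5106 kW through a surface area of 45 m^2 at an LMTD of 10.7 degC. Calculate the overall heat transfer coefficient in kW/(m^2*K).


From Q = U*A*LMTD, U = Q / (A * LMTD)
U = 5106 / (45 * 10.7) = 5106 / 481.5 = 10.60

10.60 kW/(m^2*K)


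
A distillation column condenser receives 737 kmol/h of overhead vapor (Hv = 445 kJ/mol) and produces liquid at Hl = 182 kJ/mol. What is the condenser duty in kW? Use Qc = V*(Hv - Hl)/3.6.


Qc = 737 * (445 - 182) / 3.6 = 737 * 263 / 3.6 = 53840

53840 kW


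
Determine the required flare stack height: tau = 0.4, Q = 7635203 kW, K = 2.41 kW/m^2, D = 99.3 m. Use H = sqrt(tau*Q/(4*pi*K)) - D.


tau*Q/(4*pi*K) = 0.4 * 7635203 / (4 * pi * 2.41) = 100845
sqrt(100845) = 317.561
H = 317.561 - 99.3 = 218.3

218.3 m


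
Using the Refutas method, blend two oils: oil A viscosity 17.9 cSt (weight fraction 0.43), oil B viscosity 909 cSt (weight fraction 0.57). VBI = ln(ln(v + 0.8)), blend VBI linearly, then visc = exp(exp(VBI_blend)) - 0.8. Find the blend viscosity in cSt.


Refutas method: VBN_i = 14.534*ln(ln(visc_i + 0.8)) + 10.975, blended linearly by mass fraction; since VBN is linear in VBI_i = ln(ln(visc_i + 0.8)) and the fractions sum to 1, blend VBI directly: visc = exp(exp(VBI_blend)) - 0.8
VBI_1 = ln(ln(17.9 + 0.8)) = 1.0745
VBI_2 = ln(ln(909 + 0.8)) = 1.91887
VBI_blend = 0.43 * 1.0745 + 0.57 * 1.91887 = 1.55579
visc_blend = exp(exp(1.55579)) - 0.8 = 113.5

113.5 cSt


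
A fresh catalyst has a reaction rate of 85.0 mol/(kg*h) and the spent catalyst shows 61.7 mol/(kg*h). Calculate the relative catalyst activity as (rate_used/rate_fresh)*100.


Activity (%) = (rate_used / rate_fresh) * 100
rate_used = 61.7, rate_fresh = 85.0
= (61.7 / 85.0) * 100
= 0.7259 * 100 = 72.59

72.59 %


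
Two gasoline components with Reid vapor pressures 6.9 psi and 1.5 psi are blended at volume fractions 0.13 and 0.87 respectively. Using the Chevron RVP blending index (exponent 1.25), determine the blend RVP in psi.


Chevron index: RVP_blend = (sum xi*RVPi^1.25)^(1/1.25)
RVP^1.25 terms: 0.13 * 6.9^1.25 + 0.87 * 1.5^1.25 = 2.89802
RVP_blend = 2.89802^(1/1.25) = 2.343

2.343 psi


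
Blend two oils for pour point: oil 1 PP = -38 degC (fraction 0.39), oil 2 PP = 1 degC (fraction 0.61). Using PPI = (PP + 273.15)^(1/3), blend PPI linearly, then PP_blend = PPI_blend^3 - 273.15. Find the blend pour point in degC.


PPI_1 = (-38 + 273.15)^(1/3) = 6.172318
PPI_2 = (1 + 273.15)^(1/3) = 6.49625
PPI_blend = 0.39 * 6.172318 + 0.61 * 6.49625 = 6.369917
PP_blend = 6.369917^3 - 273.15 = 258.4647 - 273.15 = -14.69

-14.69 degC


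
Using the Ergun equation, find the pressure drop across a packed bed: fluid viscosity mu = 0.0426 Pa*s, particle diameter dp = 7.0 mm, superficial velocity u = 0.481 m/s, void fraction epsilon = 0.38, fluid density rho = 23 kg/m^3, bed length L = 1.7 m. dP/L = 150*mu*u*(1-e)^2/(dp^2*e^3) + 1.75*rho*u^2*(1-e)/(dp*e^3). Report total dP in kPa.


dp = 7.0 mm = 0.007 m
Viscous term = 150*0.0426*0.481*(1-0.38)^2 / (0.007^2*0.38^3) = 439423
Inertial term = 1.75*23*0.481^2*(1-0.38) / (0.007*0.38^3) = 15031.4
dP/L = 439423 + 15031.4 = 454454 Pa/m
dP = 454454 * 1.7 / 1000 = 772.6 kPa

772.6 kPa


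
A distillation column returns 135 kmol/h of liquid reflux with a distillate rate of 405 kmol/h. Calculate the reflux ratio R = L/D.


Reflux ratio definition: R = L / D (liquid returned / distillate withdrawn)
L = 135 kmol/h, D = 405 kmol/h
R = 135 / 405 = 0.3333

0.3333


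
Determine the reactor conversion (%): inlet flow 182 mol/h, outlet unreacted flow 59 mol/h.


X = (F_in - F_out) / F_in * 100
Moles reacted = 182 - 59 = 123
X = 123 / 182 * 100
= 0.6758 * 100
= 67.58 %

67.58 %


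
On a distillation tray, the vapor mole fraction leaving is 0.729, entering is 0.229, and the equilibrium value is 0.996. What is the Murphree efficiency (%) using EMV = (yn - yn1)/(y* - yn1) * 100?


Murphree vapor efficiency: EMV = (y_n - y_(n-1)) / (y*_n - y_(n-1)) * 100
EMV = (0.729 - 0.229) / (0.996 - 0.229) * 100 = 0.5 / 0.767 * 100 = 65.19

65.19 %


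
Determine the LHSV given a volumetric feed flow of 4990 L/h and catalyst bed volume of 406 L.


LHSV = volumetric feed rate / catalyst volume
= 4990 L/h / 406 L
= 12.29 h^-1

12.29 h^-1


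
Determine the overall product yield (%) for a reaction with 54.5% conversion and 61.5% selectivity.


Overall yield = conversion (%) * selectivity (%) / 100
Conversion = 54.5%, Selectivity = 61.5%
Y = 54.5 * 61.5 / 100
= 33.5175 %

33.5175 %


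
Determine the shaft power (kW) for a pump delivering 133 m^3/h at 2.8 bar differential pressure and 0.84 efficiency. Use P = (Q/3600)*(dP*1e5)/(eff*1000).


Q = 133 / 3600 = 0.0369444 m^3/s
P = 0.0369444 * (2.8 * 1e5) / 0.84 / 1000 = 12.31

12.31 kW


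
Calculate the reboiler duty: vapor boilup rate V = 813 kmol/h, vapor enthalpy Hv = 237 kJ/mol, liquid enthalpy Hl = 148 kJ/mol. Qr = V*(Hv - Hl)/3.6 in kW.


Qr = 813 * (237 - 148) / 3.6 = 813 * 89 / 3.6 = 20100

20100 kW


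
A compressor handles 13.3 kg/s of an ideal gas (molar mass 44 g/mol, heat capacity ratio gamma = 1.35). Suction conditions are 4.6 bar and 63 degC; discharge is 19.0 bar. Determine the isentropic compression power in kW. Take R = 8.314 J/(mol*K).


Isentropic work: W = m*(gamma/(gamma-1))*(R*T1/MW)*((P2/P1)^((gamma-1)/gamma) - 1)
T1 = 63 + 273.15 = 336.15 K
Pressure ratio = 19.0 / 4.6 = 4.13043
Exponent = (1.35 - 1)/1.35 = 0.259259
(P2/P1)^exp - 1 = 4.13043^0.259259 - 1 = 0.444449
W = 13.3 * 1.35 / 0.35 * 8.314 * 336.15 / 44 * 0.444449 = 1448

1448 kW


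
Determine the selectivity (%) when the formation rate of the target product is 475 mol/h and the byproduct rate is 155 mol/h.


Selectivity = desired / (desired + undesired) * 100
Total products = 475 + 155 = 630 mol/h
S = 475 / 630 * 100
= 0.7540 * 100
= 75.40 %

75.40 %


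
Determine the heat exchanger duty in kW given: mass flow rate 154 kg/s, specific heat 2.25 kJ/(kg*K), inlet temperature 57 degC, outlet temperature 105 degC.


Q = m_dot * cp * delta_T
delta_T = 105 - 57 = 48 K
Q = 154 * 2.25 * 48
= 346.5 * 48
= 16632 kW

16632 kW


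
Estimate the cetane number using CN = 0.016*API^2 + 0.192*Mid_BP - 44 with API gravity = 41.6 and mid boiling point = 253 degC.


CN = 0.016 * 41.6^2 + 0.192 * 253 - 44
CN = 27.68896 + 48.576 - 44 = 32.26496

32.26496


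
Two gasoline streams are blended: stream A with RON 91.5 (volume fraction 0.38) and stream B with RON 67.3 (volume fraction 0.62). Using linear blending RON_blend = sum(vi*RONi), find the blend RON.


Linear blending: RON_blend = sum(vi * RONi)
Contribution 1: 0.38 * 91.5 = 34.77
Contribution 2: 0.62 * 67.3 = 41.726
RON_blend = 34.77 + 41.726 = 76.496

76.496


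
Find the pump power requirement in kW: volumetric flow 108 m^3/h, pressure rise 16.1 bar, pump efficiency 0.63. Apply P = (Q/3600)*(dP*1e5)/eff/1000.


Q = 108 / 3600 = 0.03 m^3/s
P = 0.03 * (16.1 * 1e5) / 0.63 / 1000 = 76.67

76.67 kW


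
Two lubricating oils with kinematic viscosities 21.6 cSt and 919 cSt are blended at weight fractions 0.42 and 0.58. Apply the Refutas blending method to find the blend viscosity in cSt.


Refutas method: VBN_i = 14.534*ln(ln(visc_i + 0.8)) + 10.975, blended linearly by mass fraction; since VBN is linear in VBI_i = ln(ln(visc_i + 0.8)) and the fractions sum to 1, blend VBI directly: visc = exp(exp(VBI_blend)) - 0.8
VBI_1 = ln(ln(21.6 + 0.8)) = 1.13432
VBI_2 = ln(ln(919 + 0.8)) = 1.92047
VBI_blend = 0.42 * 1.13432 + 0.58 * 1.92047 = 1.59029
visc_blend = exp(exp(1.59029)) - 0.8 = 134.2

134.2 cSt


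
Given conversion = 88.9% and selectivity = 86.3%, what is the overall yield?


Overall yield = conversion (%) * selectivity (%) / 100
Conversion = 88.9%, Selectivity = 86.3%
Y = 88.9 * 86.3 / 100
= 76.7207 %

76.7207 %


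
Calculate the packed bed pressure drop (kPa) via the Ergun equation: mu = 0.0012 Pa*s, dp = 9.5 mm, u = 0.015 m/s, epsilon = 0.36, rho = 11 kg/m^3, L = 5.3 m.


dp = 9.5 mm = 0.0095 m
Viscous term = 150*0.0012*0.015*(1-0.36)^2 / (0.0095^2*0.36^3) = 262.645
Inertial term = 1.75*11*0.015^2*(1-0.36) / (0.0095*0.36^3) = 6.25406
dP/L = 262.645 + 6.25406 = 268.899 Pa/m
dP = 268.899 * 5.3 / 1000 = 1.425 kPa

1.425 kPa


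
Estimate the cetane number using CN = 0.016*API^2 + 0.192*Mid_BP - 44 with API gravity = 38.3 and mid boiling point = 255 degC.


CN = 0.016 * 38.3^2 + 0.192 * 255 - 44
CN = 23.47024 + 48.96 - 44 = 28.43024

28.43024


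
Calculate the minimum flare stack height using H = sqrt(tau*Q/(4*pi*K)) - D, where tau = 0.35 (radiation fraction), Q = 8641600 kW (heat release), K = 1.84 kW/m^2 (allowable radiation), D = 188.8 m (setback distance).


tau*Q/(4*pi*K) = 0.35 * 8641600 / (4 * pi * 1.84) = 130808
sqrt(130808) = 361.674
H = 361.674 - 188.8 = 172.9

172.9 m


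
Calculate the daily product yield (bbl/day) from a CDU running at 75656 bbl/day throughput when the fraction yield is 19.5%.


Crude throughput = 75656 bbl/day
Fraction yield = 19.5%
yield = throughput * fraction / 100
yield = 75656 * 19.5 / 100 = 14752.92

14752.92 bbl/day


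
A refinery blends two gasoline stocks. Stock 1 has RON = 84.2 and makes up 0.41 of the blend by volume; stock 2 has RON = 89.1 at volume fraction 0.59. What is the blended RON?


Linear blending: RON_blend = sum(vi * RONi)
Contribution 1: 0.41 * 84.2 = 34.522
Contribution 2: 0.59 * 89.1 = 52.569
RON_blend = 34.522 + 52.569 = 87.091

87.091


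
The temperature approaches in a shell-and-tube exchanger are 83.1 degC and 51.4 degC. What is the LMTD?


LMTD = (dT1 - dT2) / ln(dT1/dT2)
= (83.1 - 51.4) / ln(83.1 / 51.4) = 31.7 / 0.480407 = 65.99

65.99 degC


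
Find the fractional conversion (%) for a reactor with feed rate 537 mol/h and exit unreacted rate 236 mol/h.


X = (F_in - F_out) / F_in * 100
Moles reacted = 537 - 236 = 301
X = 301 / 537 * 100
= 0.5605 * 100
= 56.05 %

56.05 %


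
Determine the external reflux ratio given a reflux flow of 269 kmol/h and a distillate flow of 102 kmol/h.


Reflux ratio definition: R = L / D (liquid returned / distillate withdrawn)
L = 269 kmol/h, D = 102 kmol/h
R = 269 / 102 = 2.637

2.637


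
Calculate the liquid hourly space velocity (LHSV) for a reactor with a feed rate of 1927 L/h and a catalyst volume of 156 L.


LHSV = volumetric feed rate / catalyst volume
= 1927 L/h / 156 L
= 12.35 h^-1

12.35 h^-1


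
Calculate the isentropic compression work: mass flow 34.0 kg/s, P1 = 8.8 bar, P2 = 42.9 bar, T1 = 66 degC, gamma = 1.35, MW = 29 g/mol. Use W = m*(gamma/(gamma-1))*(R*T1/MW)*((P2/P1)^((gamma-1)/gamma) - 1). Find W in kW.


Isentropic work: W = m*(gamma/(gamma-1))*(R*T1/MW)*((P2/P1)^((gamma-1)/gamma) - 1)
T1 = 66 + 273.15 = 339.15 K
Pressure ratio = 42.9 / 8.8 = 4.875
Exponent = (1.35 - 1)/1.35 = 0.259259
(P2/P1)^exp - 1 = 4.875^0.259259 - 1 = 0.507869
W = 34.0 * 1.35 / 0.35 * 8.314 * 339.15 / 29 * 0.507869 = 6476

6476 kW


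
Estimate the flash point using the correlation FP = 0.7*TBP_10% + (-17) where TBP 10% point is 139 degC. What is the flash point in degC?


FP = 0.7 * 139 + (-17) = 80.3

80.3 degC


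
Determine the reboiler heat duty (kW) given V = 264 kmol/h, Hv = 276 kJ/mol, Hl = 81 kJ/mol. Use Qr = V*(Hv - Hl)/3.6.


Qr = 264 * (276 - 81) / 3.6 = 264 * 195 / 3.6 = 14300

14300 kW


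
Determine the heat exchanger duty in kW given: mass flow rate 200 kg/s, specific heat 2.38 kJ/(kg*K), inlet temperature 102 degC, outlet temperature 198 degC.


Q = m_dot * cp * delta_T
delta_T = 198 - 102 = 96 K
Q = 200 * 2.38 * 96
= 476 * 96
= 45696 kW

45696 kW


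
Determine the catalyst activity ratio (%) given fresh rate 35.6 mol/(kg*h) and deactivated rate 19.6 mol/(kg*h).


Activity (%) = (rate_used / rate_fresh) * 100
rate_used = 19.6, rate_fresh = 35.6
= (19.6 / 35.6) * 100
= 0.5506 * 100 = 55.06

55.06 %


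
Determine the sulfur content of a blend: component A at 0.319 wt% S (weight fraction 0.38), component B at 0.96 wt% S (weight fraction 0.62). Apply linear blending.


Linear sulfur blending: S_blend = x1*S1 + x2*S2
Contribution 1: 0.38 * 0.319 = 0.12122 wt%
Contribution 2: 0.62 * 0.96 = 0.5952 wt%
S_blend = 0.12122 + 0.5952 = 0.71642

0.71642 wt%


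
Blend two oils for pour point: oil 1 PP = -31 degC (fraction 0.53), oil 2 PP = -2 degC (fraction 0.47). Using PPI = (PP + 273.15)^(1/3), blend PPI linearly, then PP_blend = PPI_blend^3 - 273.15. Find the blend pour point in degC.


PPI_1 = (-31 + 273.15)^(1/3) = 6.232967
PPI_2 = (-2 + 273.15)^(1/3) = 6.472467
PPI_blend = 0.53 * 6.232967 + 0.47 * 6.472467 = 6.345532
PP_blend = 6.345532^3 - 273.15 = 255.5078 - 273.15 = -17.64

-17.64 degC


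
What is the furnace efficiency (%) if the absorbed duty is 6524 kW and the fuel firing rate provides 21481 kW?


Furnace efficiency = Q_absorbed / Q_fuel * 100
= 6524 / 21481 * 100 = 30.37

30.37 %


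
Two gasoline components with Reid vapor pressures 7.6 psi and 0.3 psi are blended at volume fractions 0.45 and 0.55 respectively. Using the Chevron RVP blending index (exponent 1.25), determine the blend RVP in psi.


Chevron index: RVP_blend = (sum xi*RVPi^1.25)^(1/1.25)
RVP^1.25 terms: 0.45 * 7.6^1.25 + 0.55 * 0.3^1.25 = 5.80056
RVP_blend = 5.80056^(1/1.25) = 4.081

4.081 psi


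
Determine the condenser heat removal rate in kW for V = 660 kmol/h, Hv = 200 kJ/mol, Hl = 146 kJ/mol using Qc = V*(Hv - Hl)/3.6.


Qc = 660 * (200 - 146) / 3.6 = 660 * 54 / 3.6 = 9900

9900 kW


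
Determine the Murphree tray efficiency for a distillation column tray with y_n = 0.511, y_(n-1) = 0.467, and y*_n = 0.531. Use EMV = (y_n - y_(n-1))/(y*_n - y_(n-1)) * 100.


Murphree vapor efficiency: EMV = (y_n - y_(n-1)) / (y*_n - y_(n-1)) * 100
EMV = (0.511 - 0.467) / (0.531 - 0.467) * 100 = 0.044 / 0.064 * 100 = 68.75

68.75 %


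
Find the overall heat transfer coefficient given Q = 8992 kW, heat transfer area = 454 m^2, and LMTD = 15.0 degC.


From Q = U*A*LMTD, U = Q / (A * LMTD)
U = 8992 / (454 * 15.0) = 8992 / 6810 = 1.320

1.320 kW/(m^2*K)


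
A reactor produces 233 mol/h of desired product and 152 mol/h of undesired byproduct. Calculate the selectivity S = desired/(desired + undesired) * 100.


Selectivity = desired / (desired + undesired) * 100
Total products = 233 + 152 = 385 mol/h
S = 233 / 385 * 100
= 0.6052 * 100
= 60.52 %

60.52 %


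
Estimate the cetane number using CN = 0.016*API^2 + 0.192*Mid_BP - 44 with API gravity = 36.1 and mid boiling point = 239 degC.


CN = 0.016 * 36.1^2 + 0.192 * 239 - 44
CN = 20.85136 + 45.888 - 44 = 22.73936

22.73936


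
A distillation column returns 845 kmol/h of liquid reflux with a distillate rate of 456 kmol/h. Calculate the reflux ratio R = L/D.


Reflux ratio definition: R = L / D (liquid returned / distillate withdrawn)
L = 845 kmol/h, D = 456 kmol/h
R = 845 / 456 = 1.853

1.853


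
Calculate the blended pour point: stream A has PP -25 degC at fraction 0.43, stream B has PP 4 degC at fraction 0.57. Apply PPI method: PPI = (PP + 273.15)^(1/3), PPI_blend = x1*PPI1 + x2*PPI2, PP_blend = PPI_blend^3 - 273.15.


PPI_1 = (-25 + 273.15)^(1/3) = 6.284028
PPI_2 = (4 + 273.15)^(1/3) = 6.51986
PPI_blend = 0.43 * 6.284028 + 0.57 * 6.51986 = 6.418452
PP_blend = 6.418452^3 - 273.15 = 264.4179 - 273.15 = -8.73

-8.73 degC


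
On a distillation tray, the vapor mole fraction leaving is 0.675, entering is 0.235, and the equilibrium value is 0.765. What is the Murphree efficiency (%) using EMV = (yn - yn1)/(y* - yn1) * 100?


Murphree vapor efficiency: EMV = (y_n - y_(n-1)) / (y*_n - y_(n-1)) * 100
EMV = (0.675 - 0.235) / (0.765 - 0.235) * 100 = 0.44 / 0.53 * 100 = 83.02

83.02 %


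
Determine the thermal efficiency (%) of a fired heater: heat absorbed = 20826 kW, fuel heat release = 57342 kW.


Furnace efficiency = Q_absorbed / Q_fuel * 100
= 20826 / 57342 * 100 = 36.32

36.32 %


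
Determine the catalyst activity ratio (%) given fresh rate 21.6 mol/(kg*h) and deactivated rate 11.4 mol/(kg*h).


Activity (%) = (rate_used / rate_fresh) * 100
rate_used = 11.4, rate_fresh = 21.6
= (11.4 / 21.6) * 100
= 0.5278 * 100 = 52.78

52.78 %


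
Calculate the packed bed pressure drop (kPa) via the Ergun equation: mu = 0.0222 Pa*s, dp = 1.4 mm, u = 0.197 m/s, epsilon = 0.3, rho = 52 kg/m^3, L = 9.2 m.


dp = 1.4 mm = 0.0014 m
Viscous term = 150*0.0222*0.197*(1-0.3)^2 / (0.0014^2*0.3^3) = 6074170
Inertial term = 1.75*52*0.197^2*(1-0.3) / (0.0014*0.3^3) = 65400.4
dP/L = 6074170 + 65400.4 = 6139570 Pa/m
dP = 6139570 * 9.2 / 1000 = 56480 kPa

56480 kPa


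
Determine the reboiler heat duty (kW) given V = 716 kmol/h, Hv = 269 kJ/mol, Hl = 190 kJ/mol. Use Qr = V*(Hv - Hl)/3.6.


Qr = 716 * (269 - 190) / 3.6 = 716 * 79 / 3.6 = 15710

15710 kW


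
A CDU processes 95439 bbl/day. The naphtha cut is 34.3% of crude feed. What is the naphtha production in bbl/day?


Crude throughput = 95439 bbl/day
Fraction yield = 34.3%
yield = throughput * fraction / 100
yield = 95439 * 34.3 / 100 = 32735.577

32735.577 bbl/day


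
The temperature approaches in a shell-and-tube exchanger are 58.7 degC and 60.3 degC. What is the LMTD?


LMTD = (dT1 - dT2) / ln(dT1/dT2)
= (58.7 - 60.3) / ln(58.7 / 60.3) = -1.6 / -0.0268924 = 59.50

59.50 degC


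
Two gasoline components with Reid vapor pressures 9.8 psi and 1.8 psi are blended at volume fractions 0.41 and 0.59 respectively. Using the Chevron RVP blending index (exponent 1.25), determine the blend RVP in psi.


Chevron index: RVP_blend = (sum xi*RVPi^1.25)^(1/1.25)
RVP^1.25 terms: 0.41 * 9.8^1.25 + 0.59 * 1.8^1.25 = 8.33924
RVP_blend = 8.33924^(1/1.25) = 5.456

5.456 psi


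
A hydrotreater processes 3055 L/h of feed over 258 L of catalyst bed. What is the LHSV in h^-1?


LHSV = volumetric feed rate / catalyst volume
= 3055 L/h / 258 L
= 11.84 h^-1

11.84 h^-1


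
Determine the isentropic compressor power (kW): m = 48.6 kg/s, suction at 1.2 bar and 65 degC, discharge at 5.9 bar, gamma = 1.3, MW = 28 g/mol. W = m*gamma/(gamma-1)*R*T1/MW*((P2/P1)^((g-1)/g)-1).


Isentropic work: W = m*(gamma/(gamma-1))*(R*T1/MW)*((P2/P1)^((gamma-1)/gamma) - 1)
T1 = 65 + 273.15 = 338.15 K
Pressure ratio = 5.9 / 1.2 = 4.91667
Exponent = (1.3 - 1)/1.3 = 0.230769
(P2/P1)^exp - 1 = 4.91667^0.230769 - 1 = 0.444163
W = 48.6 * 1.3 / 0.3 * 8.314 * 338.15 / 28 * 0.444163 = 9392

9392 kW


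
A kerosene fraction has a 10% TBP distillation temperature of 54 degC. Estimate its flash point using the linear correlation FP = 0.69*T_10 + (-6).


FP = 0.69 * 54 + (-6) = 31.26

31.26 degC


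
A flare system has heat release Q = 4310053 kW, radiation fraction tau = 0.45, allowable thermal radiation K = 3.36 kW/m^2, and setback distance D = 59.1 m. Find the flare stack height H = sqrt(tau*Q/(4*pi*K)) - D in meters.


tau*Q/(4*pi*K) = 0.45 * 4310053 / (4 * pi * 3.36) = 45935.2
sqrt(45935.2) = 214.325
H = 214.325 - 59.1 = 155.2

155.2 m
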